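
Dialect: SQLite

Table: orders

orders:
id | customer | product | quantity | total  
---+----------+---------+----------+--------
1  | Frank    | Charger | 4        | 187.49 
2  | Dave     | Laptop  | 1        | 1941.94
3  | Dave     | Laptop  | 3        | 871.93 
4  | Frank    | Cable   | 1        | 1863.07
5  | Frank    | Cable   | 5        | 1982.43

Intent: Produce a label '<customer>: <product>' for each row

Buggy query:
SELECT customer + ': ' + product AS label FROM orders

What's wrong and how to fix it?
Bug: '+' is numeric addition; on text columns SQLite converts them to 0 instead of concatenating

Fix: Replace + with || to concatenate text

Corrected query:
SELECT customer || ': ' || product AS label FROM orders

Result:
label         
--------------
Frank: Charger
Dave: Laptop  
Dave: Laptop  
Frank: Cable  
Frank: Cable  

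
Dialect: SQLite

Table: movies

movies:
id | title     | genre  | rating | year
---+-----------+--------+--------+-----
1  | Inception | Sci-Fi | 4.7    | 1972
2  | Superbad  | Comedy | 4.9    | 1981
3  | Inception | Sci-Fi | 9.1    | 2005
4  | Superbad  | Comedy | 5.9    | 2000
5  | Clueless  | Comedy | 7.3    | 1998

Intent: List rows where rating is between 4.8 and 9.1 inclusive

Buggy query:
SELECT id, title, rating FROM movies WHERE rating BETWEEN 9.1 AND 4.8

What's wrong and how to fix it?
Bug: BETWEEN expects the lower bound first; with 9.1 AND 4.8 the range is empty

Fix: Swap the bounds so the smaller value comes first

Corrected query:
SELECT id, title, rating FROM movies WHERE rating BETWEEN 4.8 AND 9.1

Result:
id | title     | rating
---+-----------+-------
2  | Superbad  | 4.9   
3  | Inception | 9.1   
4  | Superbad  | 5.9   
5  | Clueless  | 7.3   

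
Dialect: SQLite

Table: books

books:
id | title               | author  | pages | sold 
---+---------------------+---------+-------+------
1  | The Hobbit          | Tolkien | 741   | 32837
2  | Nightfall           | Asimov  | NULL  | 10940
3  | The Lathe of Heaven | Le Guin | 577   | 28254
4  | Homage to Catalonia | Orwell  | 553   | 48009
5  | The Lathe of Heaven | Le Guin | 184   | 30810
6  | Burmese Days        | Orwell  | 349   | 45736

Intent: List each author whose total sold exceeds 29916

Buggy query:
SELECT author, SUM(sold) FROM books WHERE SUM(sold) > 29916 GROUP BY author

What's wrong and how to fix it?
Bug: SUM(sold) is an aggregate, but WHERE filters rows before aggregation

Fix: Use HAVING (which filters groups after aggregation) instead of WHERE

Corrected query:
SELECT author, SUM(sold) FROM books GROUP BY author HAVING SUM(sold) > 29916

Result:
author  | SUM(sold)
--------+----------
Le Guin | 59064    
Orwell  | 93745    
Tolkien | 32837    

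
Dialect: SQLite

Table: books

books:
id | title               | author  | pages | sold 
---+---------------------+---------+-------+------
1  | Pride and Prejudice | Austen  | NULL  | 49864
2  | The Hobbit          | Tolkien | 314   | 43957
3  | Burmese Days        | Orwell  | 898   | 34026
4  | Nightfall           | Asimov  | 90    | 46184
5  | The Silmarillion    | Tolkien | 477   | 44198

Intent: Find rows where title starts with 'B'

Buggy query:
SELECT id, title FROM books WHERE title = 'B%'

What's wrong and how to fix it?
Bug: '=' compares the literal string including the % character; pattern matching needs LIKE

Fix: Use LIKE for wildcard pattern matching

Corrected query:
SELECT id, title FROM books WHERE title LIKE 'B%'

Result:
id | title       
---+-------------
3  | Burmese Days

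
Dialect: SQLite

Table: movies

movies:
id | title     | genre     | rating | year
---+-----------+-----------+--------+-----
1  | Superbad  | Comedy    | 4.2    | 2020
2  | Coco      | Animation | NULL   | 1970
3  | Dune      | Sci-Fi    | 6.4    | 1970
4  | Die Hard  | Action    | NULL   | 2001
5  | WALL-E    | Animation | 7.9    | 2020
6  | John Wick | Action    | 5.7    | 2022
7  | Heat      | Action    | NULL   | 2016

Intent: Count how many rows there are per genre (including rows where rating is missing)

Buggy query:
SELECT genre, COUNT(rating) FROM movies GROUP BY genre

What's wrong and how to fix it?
Bug: COUNT(rating) skips NULLs, so groups with missing rating are undercounted

Fix: Use COUNT(*) to count all rows regardless of NULL

Corrected query:
SELECT genre, COUNT(*) FROM movies GROUP BY genre

Result:
genre     | COUNT(*)
----------+---------
Action    | 3       
Animation | 2       
Comedy    | 1       
Sci-Fi    | 1       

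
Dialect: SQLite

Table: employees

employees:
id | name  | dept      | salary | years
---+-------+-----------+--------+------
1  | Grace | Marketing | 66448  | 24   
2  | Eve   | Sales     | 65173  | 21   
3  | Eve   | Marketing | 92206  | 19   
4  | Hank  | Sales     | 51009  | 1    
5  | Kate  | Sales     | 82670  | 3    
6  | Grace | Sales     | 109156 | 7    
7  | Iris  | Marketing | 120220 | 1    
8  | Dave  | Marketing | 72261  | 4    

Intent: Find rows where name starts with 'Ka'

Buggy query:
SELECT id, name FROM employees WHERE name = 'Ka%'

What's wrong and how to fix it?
Bug: '=' compares the literal string including the % character; pattern matching needs LIKE

Fix: Use LIKE for wildcard pattern matching

Corrected query:
SELECT id, name FROM employees WHERE name LIKE 'Ka%'

Result:
id | name
---+-----
5  | Kate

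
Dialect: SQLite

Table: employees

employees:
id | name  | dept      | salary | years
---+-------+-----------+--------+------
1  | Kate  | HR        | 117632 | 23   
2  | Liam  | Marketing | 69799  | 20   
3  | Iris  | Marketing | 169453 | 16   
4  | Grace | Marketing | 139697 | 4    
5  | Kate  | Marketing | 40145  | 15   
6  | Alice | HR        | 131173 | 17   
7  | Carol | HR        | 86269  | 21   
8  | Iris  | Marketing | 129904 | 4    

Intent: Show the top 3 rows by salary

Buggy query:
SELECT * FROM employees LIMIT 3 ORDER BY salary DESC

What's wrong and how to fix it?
Bug: LIMIT must come after ORDER BY

Fix: Sort with ORDER BY, then apply LIMIT

Corrected query:
SELECT * FROM employees ORDER BY salary DESC LIMIT 3

Result:
id | name  | dept      | salary | years
---+-------+-----------+--------+------
3  | Iris  | Marketing | 169453 | 16   
4  | Grace | Marketing | 139697 | 4    
6  | Alice | HR        | 131173 | 17   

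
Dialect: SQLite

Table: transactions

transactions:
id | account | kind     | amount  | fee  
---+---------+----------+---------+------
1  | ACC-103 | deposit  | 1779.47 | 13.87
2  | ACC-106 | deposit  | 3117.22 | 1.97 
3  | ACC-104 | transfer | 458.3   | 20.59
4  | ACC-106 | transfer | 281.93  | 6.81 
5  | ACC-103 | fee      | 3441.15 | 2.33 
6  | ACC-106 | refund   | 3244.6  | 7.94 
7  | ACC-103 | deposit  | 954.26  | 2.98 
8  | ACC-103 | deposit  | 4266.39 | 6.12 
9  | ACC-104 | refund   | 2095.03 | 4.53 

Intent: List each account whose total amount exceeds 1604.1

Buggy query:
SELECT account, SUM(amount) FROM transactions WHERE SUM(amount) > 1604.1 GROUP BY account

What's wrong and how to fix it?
Bug: WHERE runs before GROUP BY, so aggregates aren't available there

Fix: Move the aggregate condition to a HAVING clause

Corrected query:
SELECT account, SUM(amount) FROM transactions GROUP BY account HAVING SUM(amount) > 1604.1

Result:
account | SUM(amount)
--------+------------
ACC-103 | 10441.27   
ACC-104 | 2553.33    
ACC-106 | 6643.75    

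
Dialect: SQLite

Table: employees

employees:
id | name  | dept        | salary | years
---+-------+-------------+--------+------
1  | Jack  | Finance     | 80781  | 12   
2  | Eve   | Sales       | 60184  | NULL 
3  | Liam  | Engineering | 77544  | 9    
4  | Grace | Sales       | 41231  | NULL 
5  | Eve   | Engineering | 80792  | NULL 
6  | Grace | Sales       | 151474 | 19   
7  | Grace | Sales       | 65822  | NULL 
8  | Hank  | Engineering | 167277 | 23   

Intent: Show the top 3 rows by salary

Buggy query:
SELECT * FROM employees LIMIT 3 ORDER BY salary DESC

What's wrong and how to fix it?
Bug: ORDER BY cannot follow LIMIT; LIMIT is the final clause

Fix: Sort with ORDER BY, then apply LIMIT

Corrected query:
SELECT * FROM employees ORDER BY salary DESC LIMIT 3

Result:
id | name  | dept        | salary | years
---+-------+-------------+--------+------
8  | Hank  | Engineering | 167277 | 23   
6  | Grace | Sales       | 151474 | 19   
5  | Eve   | Engineering | 80792  | NULL 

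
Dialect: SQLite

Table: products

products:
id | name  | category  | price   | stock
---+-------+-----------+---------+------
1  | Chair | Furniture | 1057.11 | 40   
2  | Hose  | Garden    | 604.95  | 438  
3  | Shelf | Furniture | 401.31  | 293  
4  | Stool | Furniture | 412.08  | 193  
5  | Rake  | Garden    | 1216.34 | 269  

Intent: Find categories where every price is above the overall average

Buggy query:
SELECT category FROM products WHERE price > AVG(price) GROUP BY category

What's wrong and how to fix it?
Bug: WHERE evaluates per row before aggregation, so AVG() is unavailable

Fix: Compute the overall average in a scalar subquery and compare each group's MIN against it in HAVING

Corrected query:
SELECT category FROM products GROUP BY category HAVING MIN(price) > (SELECT AVG(price) FROM products)

Result:
(no rows)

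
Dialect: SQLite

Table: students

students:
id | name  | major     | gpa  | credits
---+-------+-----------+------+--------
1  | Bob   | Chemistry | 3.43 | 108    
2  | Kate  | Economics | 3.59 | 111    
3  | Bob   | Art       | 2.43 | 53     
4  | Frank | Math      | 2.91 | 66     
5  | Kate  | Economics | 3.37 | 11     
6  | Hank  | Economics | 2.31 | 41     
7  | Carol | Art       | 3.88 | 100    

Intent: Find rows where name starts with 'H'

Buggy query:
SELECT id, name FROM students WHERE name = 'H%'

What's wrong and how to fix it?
Bug: '=' compares the literal string including the % character; pattern matching needs LIKE

Fix: Use LIKE for wildcard pattern matching

Corrected query:
SELECT id, name FROM students WHERE name LIKE 'H%'

Result:
id | name
---+-----
6  | Hank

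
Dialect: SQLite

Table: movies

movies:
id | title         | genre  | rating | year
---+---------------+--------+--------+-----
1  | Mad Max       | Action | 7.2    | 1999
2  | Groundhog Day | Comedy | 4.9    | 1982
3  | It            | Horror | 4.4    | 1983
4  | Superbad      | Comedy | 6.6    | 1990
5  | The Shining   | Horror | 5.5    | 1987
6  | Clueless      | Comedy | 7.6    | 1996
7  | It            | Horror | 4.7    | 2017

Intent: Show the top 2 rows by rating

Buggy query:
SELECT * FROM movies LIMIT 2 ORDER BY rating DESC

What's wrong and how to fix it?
Bug: ORDER BY cannot follow LIMIT; LIMIT is the final clause

Fix: Swap the clauses: ORDER BY first, then LIMIT

Corrected query:
SELECT * FROM movies ORDER BY rating DESC LIMIT 2

Result:
id | title    | genre  | rating | year
---+----------+--------+--------+-----
6  | Clueless | Comedy | 7.6    | 1996
1  | Mad Max  | Action | 7.2    | 1999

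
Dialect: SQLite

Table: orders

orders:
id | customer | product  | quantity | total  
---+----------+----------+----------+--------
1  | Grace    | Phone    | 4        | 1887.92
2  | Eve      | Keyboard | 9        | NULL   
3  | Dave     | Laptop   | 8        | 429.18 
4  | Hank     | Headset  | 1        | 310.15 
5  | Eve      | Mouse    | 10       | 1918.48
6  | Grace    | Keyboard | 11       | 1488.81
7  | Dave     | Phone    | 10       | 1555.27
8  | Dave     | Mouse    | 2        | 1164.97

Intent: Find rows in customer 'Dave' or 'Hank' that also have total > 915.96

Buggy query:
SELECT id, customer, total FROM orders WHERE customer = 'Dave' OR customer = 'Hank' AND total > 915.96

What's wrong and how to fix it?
Bug: AND binds tighter than OR, so this parses as customer = 'Dave' OR (customer = 'Hank' AND total > 915.96)

Fix: Add parentheses around the OR so the AND applies to both alternatives

Corrected query:
SELECT id, customer, total FROM orders WHERE (customer = 'Dave' OR customer = 'Hank') AND total > 915.96

Result:
id | customer | total  
---+----------+--------
7  | Dave     | 1555.27
8  | Dave     | 1164.97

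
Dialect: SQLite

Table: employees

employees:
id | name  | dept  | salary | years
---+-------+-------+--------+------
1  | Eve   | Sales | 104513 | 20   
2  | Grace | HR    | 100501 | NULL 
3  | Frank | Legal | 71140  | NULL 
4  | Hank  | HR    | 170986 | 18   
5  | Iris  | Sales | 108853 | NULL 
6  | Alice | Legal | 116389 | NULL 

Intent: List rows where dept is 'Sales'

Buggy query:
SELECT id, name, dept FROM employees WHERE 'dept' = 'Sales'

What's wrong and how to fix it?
Bug: Single quotes denote string literals in SQL; the column name is being compared as a constant string

Fix: Reference the column as dept without single quotes

Corrected query:
SELECT id, name, dept FROM employees WHERE dept = 'Sales'

Result:
id | name | dept 
---+------+------
1  | Eve  | Sales
5  | Iris | Sales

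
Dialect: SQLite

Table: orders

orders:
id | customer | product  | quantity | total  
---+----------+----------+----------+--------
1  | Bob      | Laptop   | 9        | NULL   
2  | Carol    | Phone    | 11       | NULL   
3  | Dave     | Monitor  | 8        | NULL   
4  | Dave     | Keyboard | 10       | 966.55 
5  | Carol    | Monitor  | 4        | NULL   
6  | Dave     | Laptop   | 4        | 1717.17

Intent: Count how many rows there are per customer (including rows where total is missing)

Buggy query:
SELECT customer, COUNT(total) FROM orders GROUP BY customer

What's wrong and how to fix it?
Bug: COUNT(total) skips NULLs, so groups with missing total are undercounted

Fix: Use COUNT(*) to count all rows regardless of NULL

Corrected query:
SELECT customer, COUNT(*) FROM orders GROUP BY customer

Result:
customer | COUNT(*)
---------+---------
Bob      | 1       
Carol    | 2       
Dave     | 3       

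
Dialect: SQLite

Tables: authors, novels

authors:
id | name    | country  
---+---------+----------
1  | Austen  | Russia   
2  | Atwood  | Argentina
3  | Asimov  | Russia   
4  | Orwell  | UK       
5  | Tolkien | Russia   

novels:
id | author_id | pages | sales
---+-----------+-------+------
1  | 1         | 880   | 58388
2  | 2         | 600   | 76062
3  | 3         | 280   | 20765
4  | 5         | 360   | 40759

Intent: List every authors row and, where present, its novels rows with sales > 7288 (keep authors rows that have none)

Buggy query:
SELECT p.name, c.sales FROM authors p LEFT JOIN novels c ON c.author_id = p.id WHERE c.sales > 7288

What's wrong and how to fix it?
Bug: A WHERE condition on the right-hand table after LEFT JOIN drops unmatched parents

Fix: Move the right-table condition into the ON clause so unmatched parents are kept

Corrected query:
SELECT p.name, c.sales FROM authors p LEFT JOIN novels c ON c.author_id = p.id AND c.sales > 7288

Result:
name    | sales
--------+------
Austen  | 58388
Atwood  | 76062
Asimov  | 20765
Orwell  | NULL 
Tolkien | 40759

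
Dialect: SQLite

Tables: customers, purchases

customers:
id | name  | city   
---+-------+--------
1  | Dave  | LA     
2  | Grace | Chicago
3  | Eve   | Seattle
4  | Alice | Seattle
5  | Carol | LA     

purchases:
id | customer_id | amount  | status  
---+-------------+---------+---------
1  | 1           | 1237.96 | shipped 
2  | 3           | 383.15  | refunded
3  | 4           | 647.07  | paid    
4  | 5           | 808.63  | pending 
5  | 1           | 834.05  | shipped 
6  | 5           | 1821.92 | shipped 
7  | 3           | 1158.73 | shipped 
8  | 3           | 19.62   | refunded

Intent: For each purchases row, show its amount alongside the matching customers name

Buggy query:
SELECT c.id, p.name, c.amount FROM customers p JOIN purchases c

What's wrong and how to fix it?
Bug: JOIN with no ON clause produces a cartesian product; every purchases row pairs with every customers row

Fix: Add ON c.customer_id = p.id to the JOIN

Corrected query:
SELECT c.id, p.name, c.amount FROM customers p JOIN purchases c ON c.customer_id = p.id

Result:
id | name  | amount 
---+-------+--------
1  | Dave  | 1237.96
2  | Eve   | 383.15 
3  | Alice | 647.07 
4  | Carol | 808.63 
5  | Dave  | 834.05 
6  | Carol | 1821.92
7  | Eve   | 1158.73
8  | Eve   | 19.62  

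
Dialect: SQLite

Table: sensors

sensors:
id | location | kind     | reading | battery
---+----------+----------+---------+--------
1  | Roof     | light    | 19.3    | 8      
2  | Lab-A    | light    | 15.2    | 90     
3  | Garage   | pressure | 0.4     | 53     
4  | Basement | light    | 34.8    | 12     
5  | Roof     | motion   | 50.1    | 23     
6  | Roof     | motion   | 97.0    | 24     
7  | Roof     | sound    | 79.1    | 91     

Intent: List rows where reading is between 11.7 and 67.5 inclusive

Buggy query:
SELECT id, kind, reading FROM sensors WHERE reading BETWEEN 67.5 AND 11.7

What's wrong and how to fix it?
Bug: The bounds are reversed; BETWEEN a AND b requires a <= b to match anything

Fix: Swap the bounds so the smaller value comes first

Corrected query:
SELECT id, kind, reading FROM sensors WHERE reading BETWEEN 11.7 AND 67.5

Result:
id | kind   | reading
---+--------+--------
1  | light  | 19.3   
2  | light  | 15.2   
4  | light  | 34.8   
5  | motion | 50.1   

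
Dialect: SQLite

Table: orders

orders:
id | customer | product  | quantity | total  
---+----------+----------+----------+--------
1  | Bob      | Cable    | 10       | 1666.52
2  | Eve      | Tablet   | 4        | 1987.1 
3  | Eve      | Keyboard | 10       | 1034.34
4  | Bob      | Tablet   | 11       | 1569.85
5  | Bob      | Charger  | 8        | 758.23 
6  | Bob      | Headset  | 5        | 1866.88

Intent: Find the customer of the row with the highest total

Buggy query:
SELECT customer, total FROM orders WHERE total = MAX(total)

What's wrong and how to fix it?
Bug: MAX(total) is an aggregate and cannot be used directly in WHERE

Fix: Wrap MAX in a scalar subquery so WHERE compares against a single value

Corrected query:
SELECT customer, total FROM orders WHERE total = (SELECT MAX(total) FROM orders)

Result:
customer | total 
---------+-------
Eve      | 1987.1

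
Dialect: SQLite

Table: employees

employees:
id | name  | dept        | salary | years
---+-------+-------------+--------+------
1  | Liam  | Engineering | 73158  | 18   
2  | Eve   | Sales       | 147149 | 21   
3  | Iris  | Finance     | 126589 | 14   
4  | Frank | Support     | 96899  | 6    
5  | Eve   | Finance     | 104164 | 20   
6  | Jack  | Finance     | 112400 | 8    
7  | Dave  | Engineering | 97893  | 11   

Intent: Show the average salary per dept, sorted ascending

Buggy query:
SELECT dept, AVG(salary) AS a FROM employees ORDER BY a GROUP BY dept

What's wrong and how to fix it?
Bug: ORDER BY appears before GROUP BY; SQL clause order requires GROUP BY first

Fix: Reorder: SELECT … FROM … GROUP BY … ORDER BY …

Corrected query:
SELECT dept, AVG(salary) AS a FROM employees GROUP BY dept ORDER BY a

Result:
dept        | a            
------------+--------------
Engineering | 85525.5      
Support     | 96899        
Finance     | 114384.333333
Sales       | 147149       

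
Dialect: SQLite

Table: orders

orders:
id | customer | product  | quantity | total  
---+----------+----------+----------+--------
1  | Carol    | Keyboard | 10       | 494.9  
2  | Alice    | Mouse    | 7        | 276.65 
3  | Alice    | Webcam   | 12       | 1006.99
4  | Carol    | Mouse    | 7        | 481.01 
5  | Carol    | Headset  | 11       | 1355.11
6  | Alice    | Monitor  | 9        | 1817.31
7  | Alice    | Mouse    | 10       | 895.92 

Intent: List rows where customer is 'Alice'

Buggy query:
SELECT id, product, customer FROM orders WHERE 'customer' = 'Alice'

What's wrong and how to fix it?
Bug: 'customer' in single quotes is a string literal, not the column; the comparison is literal-vs-literal and never true

Fix: Reference the column as customer without single quotes

Corrected query:
SELECT id, product, customer FROM orders WHERE customer = 'Alice'

Result:
id | product | customer
---+---------+---------
2  | Mouse   | Alice   
3  | Webcam  | Alice   
6  | Monitor | Alice   
7  | Mouse   | Alice   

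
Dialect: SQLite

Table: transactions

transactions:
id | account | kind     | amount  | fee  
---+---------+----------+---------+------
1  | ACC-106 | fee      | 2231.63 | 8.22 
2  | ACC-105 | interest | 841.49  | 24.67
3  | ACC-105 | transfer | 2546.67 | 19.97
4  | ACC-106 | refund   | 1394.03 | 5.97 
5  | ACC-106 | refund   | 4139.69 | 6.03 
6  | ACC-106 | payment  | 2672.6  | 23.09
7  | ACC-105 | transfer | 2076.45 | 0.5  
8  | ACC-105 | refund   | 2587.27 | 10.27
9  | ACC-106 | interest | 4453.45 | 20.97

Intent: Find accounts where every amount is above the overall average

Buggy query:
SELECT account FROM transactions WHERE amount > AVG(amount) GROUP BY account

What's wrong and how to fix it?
Bug: AVG() is an aggregate; it can't sit directly in WHERE

Fix: Compute the overall average in a scalar subquery and compare each group's MIN against it in HAVING

Corrected query:
SELECT account FROM transactions GROUP BY account HAVING MIN(amount) > (SELECT AVG(amount) FROM transactions)

Result:
(no rows)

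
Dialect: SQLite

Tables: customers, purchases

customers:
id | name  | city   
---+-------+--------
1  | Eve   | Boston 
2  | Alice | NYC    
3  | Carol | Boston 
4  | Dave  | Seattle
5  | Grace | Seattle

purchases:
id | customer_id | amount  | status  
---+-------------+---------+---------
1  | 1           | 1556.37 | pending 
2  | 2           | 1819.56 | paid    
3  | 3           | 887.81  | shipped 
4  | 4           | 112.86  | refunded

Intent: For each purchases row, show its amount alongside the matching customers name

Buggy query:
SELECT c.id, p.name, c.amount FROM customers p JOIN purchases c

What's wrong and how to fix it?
Bug: JOIN with no ON clause produces a cartesian product; every purchases row pairs with every customers row

Fix: Specify the join condition linking the foreign key to the parent id

Corrected query:
SELECT c.id, p.name, c.amount FROM customers p JOIN purchases c ON c.customer_id = p.id

Result:
id | name  | amount 
---+-------+--------
1  | Eve   | 1556.37
2  | Alice | 1819.56
3  | Carol | 887.81 
4  | Dave  | 112.86 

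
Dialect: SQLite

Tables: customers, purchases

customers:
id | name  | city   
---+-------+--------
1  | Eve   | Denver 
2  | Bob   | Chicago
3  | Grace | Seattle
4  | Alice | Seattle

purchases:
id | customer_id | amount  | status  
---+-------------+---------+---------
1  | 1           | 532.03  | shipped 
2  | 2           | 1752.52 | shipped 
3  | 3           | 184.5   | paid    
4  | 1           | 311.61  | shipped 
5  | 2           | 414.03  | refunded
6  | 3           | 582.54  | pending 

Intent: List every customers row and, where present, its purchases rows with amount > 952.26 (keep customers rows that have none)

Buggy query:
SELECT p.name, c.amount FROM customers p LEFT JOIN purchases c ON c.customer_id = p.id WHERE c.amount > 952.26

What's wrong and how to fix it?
Bug: Filtering c.amount in WHERE discards the NULL rows produced by LEFT JOIN, turning it into an inner join

Fix: Move the right-table condition into the ON clause so unmatched parents are kept

Corrected query:
SELECT p.name, c.amount FROM customers p LEFT JOIN purchases c ON c.customer_id = p.id AND c.amount > 952.26

Result:
name  | amount 
------+--------
Eve   | NULL   
Bob   | 1752.52
Grace | NULL   
Alice | NULL   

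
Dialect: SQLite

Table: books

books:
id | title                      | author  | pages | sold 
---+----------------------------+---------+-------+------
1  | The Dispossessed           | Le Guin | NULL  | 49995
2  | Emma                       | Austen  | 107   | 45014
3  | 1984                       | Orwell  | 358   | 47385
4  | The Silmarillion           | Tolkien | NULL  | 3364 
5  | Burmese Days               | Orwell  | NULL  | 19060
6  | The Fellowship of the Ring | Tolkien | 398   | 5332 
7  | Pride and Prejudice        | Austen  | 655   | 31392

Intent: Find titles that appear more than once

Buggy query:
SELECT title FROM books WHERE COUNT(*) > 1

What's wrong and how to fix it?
Bug: WHERE can't reference COUNT(*); aggregates are computed after WHERE

Fix: GROUP BY title, then filter groups with HAVING COUNT(*) > 1

Corrected query:
SELECT title FROM books GROUP BY title HAVING COUNT(*) > 1

Result:
(no rows)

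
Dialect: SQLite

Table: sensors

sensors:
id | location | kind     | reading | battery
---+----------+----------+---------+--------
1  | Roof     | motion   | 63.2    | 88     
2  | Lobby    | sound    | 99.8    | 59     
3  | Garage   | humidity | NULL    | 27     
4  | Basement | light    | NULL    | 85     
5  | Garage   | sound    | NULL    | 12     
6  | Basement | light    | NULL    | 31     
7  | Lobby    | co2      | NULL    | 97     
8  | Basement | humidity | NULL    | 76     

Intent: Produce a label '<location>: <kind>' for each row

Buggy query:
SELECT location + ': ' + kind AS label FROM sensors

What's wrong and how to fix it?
Bug: SQLite uses || for string concatenation; + coerces text to numbers (yielding 0)

Fix: Use the || operator for string concatenation

Corrected query:
SELECT location || ': ' || kind AS label FROM sensors

Result:
label             
------------------
Roof: motion      
Lobby: sound      
Garage: humidity  
Basement: light   
Garage: sound     
Basement: light   
Lobby: co2        
Basement: humidity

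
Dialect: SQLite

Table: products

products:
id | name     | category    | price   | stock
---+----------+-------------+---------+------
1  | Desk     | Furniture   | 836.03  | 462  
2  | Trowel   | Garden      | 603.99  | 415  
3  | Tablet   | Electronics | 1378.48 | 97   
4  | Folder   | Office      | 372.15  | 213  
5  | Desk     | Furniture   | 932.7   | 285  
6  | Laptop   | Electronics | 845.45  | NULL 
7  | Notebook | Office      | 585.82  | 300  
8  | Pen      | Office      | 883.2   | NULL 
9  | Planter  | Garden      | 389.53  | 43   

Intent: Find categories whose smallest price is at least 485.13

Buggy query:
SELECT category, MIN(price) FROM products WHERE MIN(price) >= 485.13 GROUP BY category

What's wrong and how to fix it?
Bug: MIN() in WHERE is a misuse of aggregate

Fix: Use HAVING for the per-group MIN condition

Corrected query:
SELECT category, MIN(price) FROM products GROUP BY category HAVING MIN(price) >= 485.13

Result:
category    | MIN(price)
------------+-----------
Electronics | 845.45    
Furniture   | 836.03    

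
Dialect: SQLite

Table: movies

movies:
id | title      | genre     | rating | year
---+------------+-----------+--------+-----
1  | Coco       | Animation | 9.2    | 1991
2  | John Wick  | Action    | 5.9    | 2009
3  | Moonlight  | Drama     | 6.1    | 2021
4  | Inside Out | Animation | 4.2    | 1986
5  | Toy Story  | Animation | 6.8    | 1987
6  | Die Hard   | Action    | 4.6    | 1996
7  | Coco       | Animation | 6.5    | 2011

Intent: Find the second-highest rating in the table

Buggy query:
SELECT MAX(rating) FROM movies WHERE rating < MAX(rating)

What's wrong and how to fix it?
Bug: The inner MAX is an aggregate inside WHERE, which is not allowed

Fix: Put the inner MAX in a scalar subquery

Corrected query:
SELECT MAX(rating) FROM movies WHERE rating < (SELECT MAX(rating) FROM movies)

Result:
MAX(rating)
-----------
6.8        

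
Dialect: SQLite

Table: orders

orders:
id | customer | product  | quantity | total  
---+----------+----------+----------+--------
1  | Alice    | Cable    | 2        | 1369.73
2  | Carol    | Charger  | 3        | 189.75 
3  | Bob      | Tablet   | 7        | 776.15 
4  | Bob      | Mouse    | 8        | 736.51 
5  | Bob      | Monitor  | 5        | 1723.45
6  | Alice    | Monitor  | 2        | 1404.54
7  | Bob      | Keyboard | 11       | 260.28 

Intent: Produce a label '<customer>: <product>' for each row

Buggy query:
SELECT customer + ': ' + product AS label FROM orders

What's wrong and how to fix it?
Bug: '+' is numeric addition; on text columns SQLite converts them to 0 instead of concatenating

Fix: Use the || operator for string concatenation

Corrected query:
SELECT customer || ': ' || product AS label FROM orders

Result:
label         
--------------
Alice: Cable  
Carol: Charger
Bob: Tablet   
Bob: Mouse    
Bob: Monitor  
Alice: Monitor
Bob: Keyboard 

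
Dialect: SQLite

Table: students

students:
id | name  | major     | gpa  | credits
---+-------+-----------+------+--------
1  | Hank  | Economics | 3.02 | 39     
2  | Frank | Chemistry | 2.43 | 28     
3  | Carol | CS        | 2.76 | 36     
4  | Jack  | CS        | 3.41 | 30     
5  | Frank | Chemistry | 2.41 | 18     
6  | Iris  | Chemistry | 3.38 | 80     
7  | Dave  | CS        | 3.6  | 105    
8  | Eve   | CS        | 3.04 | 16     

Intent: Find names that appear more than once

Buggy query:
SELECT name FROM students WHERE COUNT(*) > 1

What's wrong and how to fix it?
Bug: COUNT(*) is an aggregate and cannot be used in WHERE

Fix: GROUP BY name, then filter groups with HAVING COUNT(*) > 1

Corrected query:
SELECT name FROM students GROUP BY name HAVING COUNT(*) > 1

Result:
name 
-----
Frank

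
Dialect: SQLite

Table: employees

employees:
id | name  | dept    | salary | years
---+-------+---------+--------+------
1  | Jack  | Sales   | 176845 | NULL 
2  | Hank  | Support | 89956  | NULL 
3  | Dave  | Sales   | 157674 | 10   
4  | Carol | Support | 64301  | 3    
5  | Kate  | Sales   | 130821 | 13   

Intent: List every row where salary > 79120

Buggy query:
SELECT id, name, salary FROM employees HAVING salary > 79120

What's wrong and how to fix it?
Bug: This is a non-aggregate query (no GROUP BY, no aggregates), so in SQLite the HAVING clause is invalid here; a row-level condition belongs in WHERE

Fix: Replace HAVING with WHERE since the condition applies to individual rows

Corrected query:
SELECT id, name, salary FROM employees WHERE salary > 79120

Result:
id | name | salary
---+------+-------
1  | Jack | 176845
2  | Hank | 89956 
3  | Dave | 157674
5  | Kate | 130821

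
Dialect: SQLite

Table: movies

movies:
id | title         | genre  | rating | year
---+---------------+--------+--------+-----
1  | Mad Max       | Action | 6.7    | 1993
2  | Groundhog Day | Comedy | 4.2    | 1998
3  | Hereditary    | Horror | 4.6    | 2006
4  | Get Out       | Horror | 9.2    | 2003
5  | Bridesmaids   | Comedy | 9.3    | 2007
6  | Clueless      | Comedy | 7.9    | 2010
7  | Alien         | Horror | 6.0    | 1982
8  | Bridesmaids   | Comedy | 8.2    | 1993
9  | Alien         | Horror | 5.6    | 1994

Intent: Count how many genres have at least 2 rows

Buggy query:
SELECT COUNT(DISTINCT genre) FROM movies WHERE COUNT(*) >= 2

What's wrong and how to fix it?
Bug: WHERE filters individual rows, not groups, so a group-level COUNT is invalid there

Fix: Group first with HAVING COUNT(*) >= 2, then COUNT the resulting groups

Corrected query:
SELECT COUNT(*) FROM (SELECT genre FROM movies GROUP BY genre HAVING COUNT(*) >= 2)

Result:
COUNT(*)
--------
2       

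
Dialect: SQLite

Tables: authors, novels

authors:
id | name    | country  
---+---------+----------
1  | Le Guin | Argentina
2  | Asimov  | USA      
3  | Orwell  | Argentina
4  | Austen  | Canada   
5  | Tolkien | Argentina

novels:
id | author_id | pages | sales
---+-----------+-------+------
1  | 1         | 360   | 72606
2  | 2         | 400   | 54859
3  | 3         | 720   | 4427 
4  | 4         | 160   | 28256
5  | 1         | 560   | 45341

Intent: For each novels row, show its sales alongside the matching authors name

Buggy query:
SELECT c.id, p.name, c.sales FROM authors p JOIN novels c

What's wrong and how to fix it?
Bug: JOIN with no ON clause produces a cartesian product; every novels row pairs with every authors row

Fix: Specify the join condition linking the foreign key to the parent id

Corrected query:
SELECT c.id, p.name, c.sales FROM authors p JOIN novels c ON c.author_id = p.id

Result:
id | name    | sales
---+---------+------
1  | Le Guin | 72606
2  | Asimov  | 54859
3  | Orwell  | 4427 
4  | Austen  | 28256
5  | Le Guin | 45341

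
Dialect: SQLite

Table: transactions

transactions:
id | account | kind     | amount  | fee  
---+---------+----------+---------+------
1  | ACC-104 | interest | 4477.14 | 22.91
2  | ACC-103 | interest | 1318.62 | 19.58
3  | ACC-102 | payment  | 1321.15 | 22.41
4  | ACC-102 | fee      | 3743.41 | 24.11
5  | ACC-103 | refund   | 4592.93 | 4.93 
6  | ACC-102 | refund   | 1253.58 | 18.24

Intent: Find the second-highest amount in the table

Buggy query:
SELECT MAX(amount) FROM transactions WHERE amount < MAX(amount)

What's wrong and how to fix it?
Bug: MAX(amount) on the right of the comparison is an aggregate-in-WHERE error

Fix: Put the inner MAX in a scalar subquery

Corrected query:
SELECT MAX(amount) FROM transactions WHERE amount < (SELECT MAX(amount) FROM transactions)

Result:
MAX(amount)
-----------
4477.14    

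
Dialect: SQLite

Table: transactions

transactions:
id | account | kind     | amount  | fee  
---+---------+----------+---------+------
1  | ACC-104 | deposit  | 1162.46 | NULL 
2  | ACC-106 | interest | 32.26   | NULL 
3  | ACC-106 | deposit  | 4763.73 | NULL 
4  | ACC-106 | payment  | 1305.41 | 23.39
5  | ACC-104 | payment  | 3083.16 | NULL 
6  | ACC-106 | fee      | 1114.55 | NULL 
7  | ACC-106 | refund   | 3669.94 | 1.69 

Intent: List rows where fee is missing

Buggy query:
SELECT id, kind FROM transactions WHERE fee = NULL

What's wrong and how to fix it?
Bug: Comparing to NULL with '=' never matches; NULL = NULL is unknown, not true

Fix: Use IS NULL to test for NULL

Corrected query:
SELECT id, kind FROM transactions WHERE fee IS NULL

Result:
id | kind    
---+---------
1  | deposit 
2  | interest
3  | deposit 
5  | payment 
6  | fee     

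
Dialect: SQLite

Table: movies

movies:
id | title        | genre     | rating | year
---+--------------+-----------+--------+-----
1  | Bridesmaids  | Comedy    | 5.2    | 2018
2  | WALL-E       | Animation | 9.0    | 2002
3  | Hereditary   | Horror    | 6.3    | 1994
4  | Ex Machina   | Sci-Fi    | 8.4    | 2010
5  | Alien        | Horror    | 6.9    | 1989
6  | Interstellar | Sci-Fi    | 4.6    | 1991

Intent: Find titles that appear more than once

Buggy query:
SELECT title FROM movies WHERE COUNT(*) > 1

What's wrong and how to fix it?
Bug: WHERE can't reference COUNT(*); aggregates are computed after WHERE

Fix: Group first, then use HAVING for the count condition

Corrected query:
SELECT title FROM movies GROUP BY title HAVING COUNT(*) > 1

Result:
(no rows)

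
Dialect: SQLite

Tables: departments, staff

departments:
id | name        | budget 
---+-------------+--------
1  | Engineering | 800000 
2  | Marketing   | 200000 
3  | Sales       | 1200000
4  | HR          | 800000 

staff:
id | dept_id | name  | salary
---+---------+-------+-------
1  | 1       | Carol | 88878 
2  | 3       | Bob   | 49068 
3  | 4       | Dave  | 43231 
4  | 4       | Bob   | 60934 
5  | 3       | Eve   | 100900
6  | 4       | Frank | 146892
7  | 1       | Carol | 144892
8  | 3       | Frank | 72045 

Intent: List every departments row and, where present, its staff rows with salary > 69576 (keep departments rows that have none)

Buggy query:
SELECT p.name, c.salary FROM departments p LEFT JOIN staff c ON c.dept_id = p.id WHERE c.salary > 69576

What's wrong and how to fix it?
Bug: A WHERE condition on the right-hand table after LEFT JOIN drops unmatched parents

Fix: Put 'c.salary > 69576' in the JOIN's ON clause instead of WHERE

Corrected query:
SELECT p.name, c.salary FROM departments p LEFT JOIN staff c ON c.dept_id = p.id AND c.salary > 69576

Result:
name        | salary
------------+-------
Engineering | 88878 
Engineering | 144892
Marketing   | NULL  
Sales       | 72045 
Sales       | 100900
HR          | 146892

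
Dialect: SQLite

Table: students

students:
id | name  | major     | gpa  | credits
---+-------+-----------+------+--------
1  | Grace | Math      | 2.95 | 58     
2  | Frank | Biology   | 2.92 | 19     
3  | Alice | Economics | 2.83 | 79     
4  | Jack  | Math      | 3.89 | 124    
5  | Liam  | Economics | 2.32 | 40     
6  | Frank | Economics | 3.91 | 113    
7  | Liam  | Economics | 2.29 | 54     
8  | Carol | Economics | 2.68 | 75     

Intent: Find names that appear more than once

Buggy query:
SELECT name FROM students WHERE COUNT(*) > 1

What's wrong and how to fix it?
Bug: COUNT(*) is an aggregate and cannot be used in WHERE

Fix: Group first, then use HAVING for the count condition

Corrected query:
SELECT name FROM students GROUP BY name HAVING COUNT(*) > 1

Result:
name 
-----
Frank
Liam 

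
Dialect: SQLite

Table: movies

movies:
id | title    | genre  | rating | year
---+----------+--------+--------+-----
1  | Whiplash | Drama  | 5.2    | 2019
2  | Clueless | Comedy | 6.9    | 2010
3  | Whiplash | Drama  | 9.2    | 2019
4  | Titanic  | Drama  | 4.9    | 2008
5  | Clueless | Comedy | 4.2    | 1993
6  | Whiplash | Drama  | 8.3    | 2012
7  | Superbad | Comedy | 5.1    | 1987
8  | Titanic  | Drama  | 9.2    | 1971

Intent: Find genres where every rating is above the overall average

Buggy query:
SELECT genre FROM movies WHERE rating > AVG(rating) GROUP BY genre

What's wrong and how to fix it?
Bug: WHERE evaluates per row before aggregation, so AVG() is unavailable

Fix: Use a subquery for AVG and a HAVING MIN(...) filter so the condition holds for every row in the group

Corrected query:
SELECT genre FROM movies GROUP BY genre HAVING MIN(rating) > (SELECT AVG(rating) FROM movies)

Result:
(no rows)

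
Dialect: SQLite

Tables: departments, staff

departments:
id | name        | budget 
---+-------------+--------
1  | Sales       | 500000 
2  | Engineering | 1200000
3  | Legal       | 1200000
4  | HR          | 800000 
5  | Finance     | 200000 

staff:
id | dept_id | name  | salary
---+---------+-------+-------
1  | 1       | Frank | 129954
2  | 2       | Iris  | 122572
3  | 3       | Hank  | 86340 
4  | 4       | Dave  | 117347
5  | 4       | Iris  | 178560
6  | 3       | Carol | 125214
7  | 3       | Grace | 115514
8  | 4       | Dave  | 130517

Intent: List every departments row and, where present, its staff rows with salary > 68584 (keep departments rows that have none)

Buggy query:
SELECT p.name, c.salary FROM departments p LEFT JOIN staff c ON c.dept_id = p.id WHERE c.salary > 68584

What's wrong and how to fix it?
Bug: A WHERE condition on the right-hand table after LEFT JOIN drops unmatched parents

Fix: Move the right-table condition into the ON clause so unmatched parents are kept

Corrected query:
SELECT p.name, c.salary FROM departments p LEFT JOIN staff c ON c.dept_id = p.id AND c.salary > 68584

Result:
name        | salary
------------+-------
Sales       | 129954
Engineering | 122572
Legal       | 86340 
Legal       | 115514
Legal       | 125214
HR          | 117347
HR          | 130517
HR          | 178560
Finance     | NULL  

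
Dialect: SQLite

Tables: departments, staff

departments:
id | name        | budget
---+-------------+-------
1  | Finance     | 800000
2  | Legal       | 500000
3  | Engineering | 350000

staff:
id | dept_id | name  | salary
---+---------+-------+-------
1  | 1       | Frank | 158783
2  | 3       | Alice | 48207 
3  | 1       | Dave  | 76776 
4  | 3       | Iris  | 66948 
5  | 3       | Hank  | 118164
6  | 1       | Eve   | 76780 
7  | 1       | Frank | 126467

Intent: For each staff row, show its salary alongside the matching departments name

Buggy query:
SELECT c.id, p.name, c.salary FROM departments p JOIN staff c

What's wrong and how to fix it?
Bug: JOIN with no ON clause produces a cartesian product; every staff row pairs with every departments row

Fix: Specify the join condition linking the foreign key to the parent id

Corrected query:
SELECT c.id, p.name, c.salary FROM departments p JOIN staff c ON c.dept_id = p.id

Result:
id | name        | salary
---+-------------+-------
1  | Finance     | 158783
2  | Engineering | 48207 
3  | Finance     | 76776 
4  | Engineering | 66948 
5  | Engineering | 118164
6  | Finance     | 76780 
7  | Finance     | 126467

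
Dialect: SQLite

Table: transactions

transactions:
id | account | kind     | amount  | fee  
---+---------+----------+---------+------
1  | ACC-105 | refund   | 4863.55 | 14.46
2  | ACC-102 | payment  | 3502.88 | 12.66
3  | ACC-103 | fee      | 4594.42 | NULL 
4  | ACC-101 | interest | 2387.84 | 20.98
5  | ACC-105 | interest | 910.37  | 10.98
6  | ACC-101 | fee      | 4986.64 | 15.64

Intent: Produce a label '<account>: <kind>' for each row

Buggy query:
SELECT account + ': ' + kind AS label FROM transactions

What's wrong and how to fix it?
Bug: '+' is numeric addition; on text columns SQLite converts them to 0 instead of concatenating

Fix: Use the || operator for string concatenation

Corrected query:
SELECT account || ': ' || kind AS label FROM transactions

Result:
label            
-----------------
ACC-105: refund  
ACC-102: payment 
ACC-103: fee     
ACC-101: interest
ACC-105: interest
ACC-101: fee     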